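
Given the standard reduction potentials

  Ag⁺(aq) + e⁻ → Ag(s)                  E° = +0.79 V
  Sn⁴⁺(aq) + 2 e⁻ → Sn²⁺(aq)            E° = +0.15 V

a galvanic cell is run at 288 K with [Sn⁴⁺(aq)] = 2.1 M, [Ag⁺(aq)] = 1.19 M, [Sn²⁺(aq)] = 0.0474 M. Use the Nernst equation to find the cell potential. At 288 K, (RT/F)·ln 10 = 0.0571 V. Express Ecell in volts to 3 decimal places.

Since E°(Ag⁺/Ag) > E°(Sn⁴⁺/Sn²⁺), Ag⁺/Ag serves as the cathode.
The standard potential is +0.79 − (+0.15) = +0.64 V and the balanced reaction transfers n = 2 electrons.
The balanced reaction is 2 Ag⁺(aq) + Sn²⁺(aq) → 2 Ag(s) + Sn⁴⁺(aq), so Q = [Sn⁴⁺(aq)] / ([Ag⁺(aq)]^2·[Sn²⁺(aq)]) = 31.3 and log Q = 1.495.
By the Nernst equation, E = +0.64 − (0.0571/2)·(1.495) = +0.597 V.

+0.597 V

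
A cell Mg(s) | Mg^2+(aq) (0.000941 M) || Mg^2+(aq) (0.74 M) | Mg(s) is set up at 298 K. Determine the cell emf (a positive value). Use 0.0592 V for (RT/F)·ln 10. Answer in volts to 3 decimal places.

For a concentration cell E°cell = 0, since both electrodes use the same couple.
The compartment with the higher Mg^2+(aq) concentration (0.74 M) acts as the cathode; ions are reduced there and produced at the dilute (0.000941 M) anode.
With n = 2, Ecell = −(0.0592/2)·log([dilute]/[conc]) = −(0.0592/2)·log(0.000941/0.74) = +0.086 V.

0.086 V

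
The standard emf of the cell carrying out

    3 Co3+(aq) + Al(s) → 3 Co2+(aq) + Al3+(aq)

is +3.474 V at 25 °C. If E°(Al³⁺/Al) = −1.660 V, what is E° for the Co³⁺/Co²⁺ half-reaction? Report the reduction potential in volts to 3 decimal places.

+1.814 V

In the reaction as written the Co³⁺/Co²⁺ couple is reduced (cathode) and Al³⁺/Al is oxidized (anode), so E°cell = E°(Co³⁺/Co²⁺) − E°(Al³⁺/Al).
E°(Co³⁺/Co²⁺) = E°cell + E°(anode) = +3.474 + (−1.660) = +1.814 V.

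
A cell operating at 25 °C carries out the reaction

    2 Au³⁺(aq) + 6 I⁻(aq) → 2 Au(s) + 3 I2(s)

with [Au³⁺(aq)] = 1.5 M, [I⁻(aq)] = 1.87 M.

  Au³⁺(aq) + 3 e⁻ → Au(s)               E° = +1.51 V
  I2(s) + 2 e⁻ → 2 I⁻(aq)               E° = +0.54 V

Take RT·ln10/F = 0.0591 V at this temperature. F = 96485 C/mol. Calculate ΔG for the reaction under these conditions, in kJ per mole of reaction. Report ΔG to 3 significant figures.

−573 kJ/mol

E°cell = +1.51 − (+0.54) = +0.97 V; the balanced reaction transfers n = 6 electrons.
The reaction quotient is 1 / ([Au³⁺(aq)]^2·[I⁻(aq)]^6) = 0.0104; by Nernst, E = +0.97 − (0.0591/6)(−1.983) = +0.9895 V.
Then ΔG = −nFE = −6 × 96485 × +0.9895 J/mol = −573 kJ/mol.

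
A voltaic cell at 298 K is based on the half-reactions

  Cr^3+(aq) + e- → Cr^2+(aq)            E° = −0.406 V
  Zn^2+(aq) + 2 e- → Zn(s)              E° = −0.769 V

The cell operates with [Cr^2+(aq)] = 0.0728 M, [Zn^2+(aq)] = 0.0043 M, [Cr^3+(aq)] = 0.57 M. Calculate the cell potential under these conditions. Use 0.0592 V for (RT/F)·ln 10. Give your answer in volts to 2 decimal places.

+0.49 V

The Cr³⁺/Cr²⁺ couple has the more positive E°, so it is the cathode; Zn²⁺/Zn is the anode.
E°cell = −0.406 − (−0.769) = +0.363 V, with n = 2 electrons transferred.
Balancing gives 2 Cr^3+(aq) + Zn(s) → 2 Cr^2+(aq) + Zn^2+(aq); hence Q = ([Cr^2+(aq)]^2·[Zn^2+(aq)]) / [Cr^3+(aq)]^2 = 7.01×10^−5 (log Q = −4.154).
By the Nernst equation, E = +0.363 − (0.0592/2)·(−4.154) = +0.49 V.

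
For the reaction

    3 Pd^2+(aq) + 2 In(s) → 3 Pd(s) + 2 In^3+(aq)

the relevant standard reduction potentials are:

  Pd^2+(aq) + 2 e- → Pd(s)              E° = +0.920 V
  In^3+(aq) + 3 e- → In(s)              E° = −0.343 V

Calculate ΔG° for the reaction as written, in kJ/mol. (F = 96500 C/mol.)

−731 kJ/mol

In the reaction as written Pd^2+(aq) is reduced, so the Pd²⁺/Pd couple is the cathode and In³⁺/In is the anode.
E°cell = +0.920 − (−0.343) = +1.263 V; balancing electrons gives n = 6.
ΔG° = −nFE°cell = −(6)(96500)(+1.263) J/mol = −731 kJ/mol.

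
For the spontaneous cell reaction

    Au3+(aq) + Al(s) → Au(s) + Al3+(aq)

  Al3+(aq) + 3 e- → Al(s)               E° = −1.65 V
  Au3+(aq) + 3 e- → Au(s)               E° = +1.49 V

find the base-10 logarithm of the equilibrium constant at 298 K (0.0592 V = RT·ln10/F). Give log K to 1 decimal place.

log K = 159.1

The Au³⁺/Au couple is reduced (cathode); E°cell = +1.49 − (−1.65) = +3.14 V with n = 3.
At equilibrium E = 0, so log K = nE°cell / 0.0592 = (3)(+3.14) / 0.0592 = 159.1.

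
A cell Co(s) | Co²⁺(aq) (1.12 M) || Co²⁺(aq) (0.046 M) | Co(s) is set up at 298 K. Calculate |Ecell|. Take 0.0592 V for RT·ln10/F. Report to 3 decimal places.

For a concentration cell E°cell = 0, since both electrodes use the same couple.
The compartment with the higher Co²⁺(aq) concentration (1.12 M) acts as the cathode; ions are reduced there and produced at the dilute (0.046 M) anode.
With n = 2, Ecell = −(0.0592/2)·log([dilute]/[conc]) = −(0.0592/2)·log(0.046/1.12) = +0.041 V.

0.041 V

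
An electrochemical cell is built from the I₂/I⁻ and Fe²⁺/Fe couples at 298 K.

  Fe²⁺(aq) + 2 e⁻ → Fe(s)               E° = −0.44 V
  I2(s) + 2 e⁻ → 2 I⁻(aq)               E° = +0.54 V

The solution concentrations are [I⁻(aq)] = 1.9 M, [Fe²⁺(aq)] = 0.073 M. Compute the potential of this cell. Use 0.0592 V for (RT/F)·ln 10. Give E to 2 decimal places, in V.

Since E°(I₂/I⁻) > E°(Fe²⁺/Fe), I₂/I⁻ serves as the cathode.
The standard potential is +0.54 − (−0.44) = +0.98 V and the balanced reaction transfers n = 2 electrons.
For the overall reaction I2(s) + Fe(s) → 2 I⁻(aq) + Fe²⁺(aq), Q = [I⁻(aq)]^2·[Fe²⁺(aq)] = 0.264, giving log Q = −0.579.
E = E° − (0.0592/n)·log Q = +0.98 − (0.0592/2)(−0.579) = +1.00 V.

+1.00 V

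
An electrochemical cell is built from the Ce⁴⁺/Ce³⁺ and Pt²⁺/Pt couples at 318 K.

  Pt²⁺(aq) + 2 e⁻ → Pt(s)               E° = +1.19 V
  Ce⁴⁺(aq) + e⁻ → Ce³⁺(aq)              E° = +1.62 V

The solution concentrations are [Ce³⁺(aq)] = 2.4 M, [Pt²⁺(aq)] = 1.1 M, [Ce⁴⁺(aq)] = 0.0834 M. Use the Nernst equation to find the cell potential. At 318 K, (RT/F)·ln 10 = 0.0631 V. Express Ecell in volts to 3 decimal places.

Since E°(Ce⁴⁺/Ce³⁺) > E°(Pt²⁺/Pt), Ce⁴⁺/Ce³⁺ serves as the cathode.
The standard potential is +1.62 − (+1.19) = +0.43 V and the balanced reaction transfers n = 2 electrons.
Balancing gives 2 Ce⁴⁺(aq) + Pt(s) → 2 Ce³⁺(aq) + Pt²⁺(aq); hence Q = ([Ce³⁺(aq)]^2·[Pt²⁺(aq)]) / [Ce⁴⁺(aq)]^2 = 911 (log Q = 2.959).
Applying E = E° − (RT ln10/nF)·log Q gives +0.43 − (0.0631/2)(2.959) = +0.337 V.

+0.337 V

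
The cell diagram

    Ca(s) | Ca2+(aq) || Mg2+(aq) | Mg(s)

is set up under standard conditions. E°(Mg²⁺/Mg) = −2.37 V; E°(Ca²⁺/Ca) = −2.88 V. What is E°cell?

By convention the left-hand electrode in cell notation is the anode (oxidation) and the right-hand electrode is the cathode (reduction).
E°cell = E°(right) − E°(left) = −2.37 − (−2.88) = +0.51 V.

+0.51 V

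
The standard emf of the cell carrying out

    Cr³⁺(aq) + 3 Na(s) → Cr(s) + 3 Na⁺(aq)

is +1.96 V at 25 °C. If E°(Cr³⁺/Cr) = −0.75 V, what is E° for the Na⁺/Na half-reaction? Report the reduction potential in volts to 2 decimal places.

In the reaction as written the Cr³⁺/Cr couple is reduced (cathode) and Na⁺/Na is oxidized (anode), so E°cell = E°(Cr³⁺/Cr) − E°(Na⁺/Na).
E°(Na⁺/Na) = E°(cathode) − E°cell = −0.75 − (+1.96) = −2.71 V.

−2.71 V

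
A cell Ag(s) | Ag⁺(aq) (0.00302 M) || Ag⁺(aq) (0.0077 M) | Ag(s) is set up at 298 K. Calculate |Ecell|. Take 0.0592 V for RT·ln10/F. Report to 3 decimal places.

For a concentration cell E°cell = 0, since both electrodes use the same couple.
The compartment with the higher Ag⁺(aq) concentration (0.0077 M) acts as the cathode; ions are reduced there and produced at the dilute (0.00302 M) anode.
With n = 1, Ecell = −(0.0592/1)·log([dilute]/[conc]) = −(0.0592/1)·log(0.00302/0.0077) = +0.024 V.

0.024 V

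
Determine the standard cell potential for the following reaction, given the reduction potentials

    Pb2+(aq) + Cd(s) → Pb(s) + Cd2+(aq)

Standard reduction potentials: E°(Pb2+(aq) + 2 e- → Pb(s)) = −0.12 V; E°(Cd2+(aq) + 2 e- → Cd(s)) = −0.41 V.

Pb2+(aq) gains electrons, so the Pb²⁺/Pb couple is the cathode; the Cd²⁺/Cd couple is the anode.
E°cell = E°(cathode) − E°(anode) = −0.12 − (−0.41) = +0.29 V.

+0.29 V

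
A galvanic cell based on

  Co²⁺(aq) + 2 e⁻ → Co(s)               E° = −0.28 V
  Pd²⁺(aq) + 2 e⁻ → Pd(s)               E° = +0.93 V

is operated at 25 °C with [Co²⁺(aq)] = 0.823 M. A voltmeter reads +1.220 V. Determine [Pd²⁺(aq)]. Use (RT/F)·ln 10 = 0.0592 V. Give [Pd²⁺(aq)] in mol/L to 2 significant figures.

With Pd²⁺/Pd at the cathode and Co²⁺/Co at the anode, E°cell = +0.93 − (−0.28) = +1.21 V (n = 2).
Rearranging E = E° − (0.0592/n)·log Q gives log Q = 2(+1.21 − (+1.220))/0.0592 = −0.338.
Balancing electrons gives Pd²⁺(aq) + Co(s) → Pd(s) + Co²⁺(aq); thus Q = [Co²⁺(aq)] / [Pd²⁺(aq)].
Solving for the unknown gives log [Pd²⁺(aq)] = 0.253, so [Pd²⁺(aq)] ≈ 1.8 M.

1.8 M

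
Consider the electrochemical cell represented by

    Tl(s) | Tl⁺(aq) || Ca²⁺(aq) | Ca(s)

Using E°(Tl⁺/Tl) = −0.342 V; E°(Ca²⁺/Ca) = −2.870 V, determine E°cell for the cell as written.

By convention the left-hand electrode in cell notation is the anode (oxidation) and the right-hand electrode is the cathode (reduction).
E°cell = E°(right) − E°(left) = −2.870 − (−0.342) = −2.528 V.
The negative sign shows that, as written, the cell would require an external voltage to drive the reaction.

−2.528 V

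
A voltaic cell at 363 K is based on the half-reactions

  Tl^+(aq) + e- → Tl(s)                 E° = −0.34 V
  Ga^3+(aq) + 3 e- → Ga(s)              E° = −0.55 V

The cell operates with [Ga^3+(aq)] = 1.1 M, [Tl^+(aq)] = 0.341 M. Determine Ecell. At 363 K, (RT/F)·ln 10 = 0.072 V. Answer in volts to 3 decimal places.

The Tl⁺/Tl couple has the more positive E°, so it is the cathode; Ga³⁺/Ga is the anode.
E°cell = E°cat − E°an = −0.34 − (−0.55) = +0.21 V; n = 3.
For the overall reaction 3 Tl^+(aq) + Ga(s) → 3 Tl(s) + Ga^3+(aq), Q = [Ga^3+(aq)] / [Tl^+(aq)]^3 = 27.7, giving log Q = 1.443.
By the Nernst equation, E = +0.21 − (0.072/3)·(1.443) = +0.175 V.

+0.175 V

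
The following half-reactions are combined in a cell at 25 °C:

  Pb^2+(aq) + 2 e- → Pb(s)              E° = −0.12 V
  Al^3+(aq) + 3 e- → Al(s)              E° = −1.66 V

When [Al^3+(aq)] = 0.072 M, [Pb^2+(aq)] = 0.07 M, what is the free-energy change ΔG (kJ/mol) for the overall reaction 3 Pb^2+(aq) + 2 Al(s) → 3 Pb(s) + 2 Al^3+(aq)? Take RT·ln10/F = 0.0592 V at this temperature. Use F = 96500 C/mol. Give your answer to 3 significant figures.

−885 kJ/mol

The standard cell potential is −0.12 − (−1.66) = +1.54 V, with n = 6 electrons in the balanced equation.
Q = [Al^3+(aq)]^2 / [Pb^2+(aq)]^3 = 15.1, so log Q = 1.179 and E = +1.54 − (0.0592/6)(1.179) = +1.5284 V.
Finally ΔG = −nFE = −(6)(96500 C/mol)(+1.5284 V) = −885 kJ/mol.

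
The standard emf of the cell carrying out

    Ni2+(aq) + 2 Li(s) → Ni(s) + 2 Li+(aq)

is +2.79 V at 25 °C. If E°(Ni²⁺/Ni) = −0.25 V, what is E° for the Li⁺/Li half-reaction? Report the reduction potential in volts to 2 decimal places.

In the reaction as written the Ni²⁺/Ni couple is reduced (cathode) and Li⁺/Li is oxidized (anode), so E°cell = E°(Ni²⁺/Ni) − E°(Li⁺/Li).
E°(Li⁺/Li) = E°(cathode) − E°cell = −0.25 − (+2.79) = −3.04 V.

−3.04 V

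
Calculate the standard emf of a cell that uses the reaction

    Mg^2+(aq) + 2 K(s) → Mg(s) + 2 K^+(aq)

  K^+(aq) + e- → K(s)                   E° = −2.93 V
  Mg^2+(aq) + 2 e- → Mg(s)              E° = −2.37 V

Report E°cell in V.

Mg^2+(aq) gains electrons, so the Mg²⁺/Mg couple is the cathode; the K⁺/K couple is the anode.
E°cell = E°(cathode) − E°(anode) = −2.37 − (−2.93) = +0.56 V.

+0.56 V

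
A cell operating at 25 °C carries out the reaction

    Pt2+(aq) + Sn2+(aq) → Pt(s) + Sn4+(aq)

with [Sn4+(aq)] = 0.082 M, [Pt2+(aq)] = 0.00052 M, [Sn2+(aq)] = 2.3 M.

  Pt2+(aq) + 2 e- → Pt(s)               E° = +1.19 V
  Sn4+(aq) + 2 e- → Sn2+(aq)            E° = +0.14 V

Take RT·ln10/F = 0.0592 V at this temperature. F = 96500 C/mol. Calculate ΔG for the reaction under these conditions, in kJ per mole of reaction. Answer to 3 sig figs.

The standard cell potential is +1.19 − (+0.14) = +1.05 V, with n = 2 electrons in the balanced equation.
Q = [Sn4+(aq)] / ([Pt2+(aq)]·[Sn2+(aq)]) = 68.6, so log Q = 1.836 and E = +1.05 − (0.0592/2)(1.836) = +0.9957 V.
Then ΔG = −nFE = −2 × 96500 × +0.9957 J/mol = −192 kJ/mol.

−192 kJ/mol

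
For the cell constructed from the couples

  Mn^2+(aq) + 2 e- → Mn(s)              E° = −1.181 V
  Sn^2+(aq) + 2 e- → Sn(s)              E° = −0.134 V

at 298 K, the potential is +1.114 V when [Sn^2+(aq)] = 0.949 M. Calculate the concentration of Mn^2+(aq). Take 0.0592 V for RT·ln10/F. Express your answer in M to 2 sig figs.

0.0052 M

Sn²⁺/Sn is the cathode (higher E°); E°cell = −0.134 − (−1.181) = +1.047 V with n = 2.
Since E = E° − (0.0592/n)·log Q, log Q = n(E° − E)/0.0592 = −2.264.
For Sn^2+(aq) + Mn(s) → Sn(s) + Mn^2+(aq), the reaction quotient is Q = [Mn^2+(aq)] / [Sn^2+(aq)].
Isolating [Mn^2+(aq)] in Q = 10^{−2.264} yields log [Mn^2+(aq)] = −2.287, i.e. 0.0052 M.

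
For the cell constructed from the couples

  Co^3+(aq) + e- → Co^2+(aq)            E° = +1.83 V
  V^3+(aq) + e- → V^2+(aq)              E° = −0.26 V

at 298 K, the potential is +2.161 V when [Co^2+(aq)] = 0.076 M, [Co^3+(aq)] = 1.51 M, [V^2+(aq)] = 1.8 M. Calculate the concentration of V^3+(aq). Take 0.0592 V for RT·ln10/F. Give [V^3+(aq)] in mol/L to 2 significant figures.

2.3 M

The Co³⁺/Co²⁺ couple has the larger reduction potential, so it is the cathode: E°cell = +1.83 − (−0.26) = +2.09 V and n = 1.
Since E = E° − (0.0592/n)·log Q, log Q = n(E° − E)/0.0592 = −1.199.
Balancing electrons gives Co^3+(aq) + V^2+(aq) → Co^2+(aq) + V^3+(aq); thus Q = ([Co^2+(aq)]·[V^3+(aq)]) / ([Co^3+(aq)]·[V^2+(aq)]).
Solving for the unknown gives log [V^3+(aq)] = 0.354, so [V^3+(aq)] ≈ 2.3 M.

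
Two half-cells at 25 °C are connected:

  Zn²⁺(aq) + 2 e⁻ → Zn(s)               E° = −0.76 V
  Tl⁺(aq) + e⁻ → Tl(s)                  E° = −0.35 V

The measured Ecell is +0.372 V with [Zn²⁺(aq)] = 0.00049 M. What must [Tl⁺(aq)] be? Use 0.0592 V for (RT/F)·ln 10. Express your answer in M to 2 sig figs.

With Tl⁺/Tl at the cathode and Zn²⁺/Zn at the anode, E°cell = −0.35 − (−0.76) = +0.41 V (n = 2).
Since E = E° − (0.0592/n)·log Q, log Q = n(E° − E)/0.0592 = 1.284.
Balancing electrons gives 2 Tl⁺(aq) + Zn(s) → 2 Tl(s) + Zn²⁺(aq); thus Q = [Zn²⁺(aq)] / [Tl⁺(aq)]^2.
Substituting the known concentrations and solving, log [Tl⁺(aq)] = −2.297 and [Tl⁺(aq)] = 0.0050 M.

0.0050 M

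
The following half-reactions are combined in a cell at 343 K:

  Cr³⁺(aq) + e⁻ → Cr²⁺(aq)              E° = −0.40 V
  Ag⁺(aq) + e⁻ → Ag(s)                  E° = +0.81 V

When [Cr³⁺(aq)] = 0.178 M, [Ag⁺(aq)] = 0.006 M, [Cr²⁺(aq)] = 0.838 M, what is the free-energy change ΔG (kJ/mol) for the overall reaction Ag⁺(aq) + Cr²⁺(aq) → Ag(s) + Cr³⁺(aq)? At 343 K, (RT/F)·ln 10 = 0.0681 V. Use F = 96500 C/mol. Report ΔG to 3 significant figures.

The standard cell potential is +0.81 − (−0.40) = +1.21 V, with n = 1 electron in the balanced equation.
Q = [Cr³⁺(aq)] / ([Ag⁺(aq)]·[Cr²⁺(aq)]) = 35.4, so log Q = 1.549 and E = +1.21 − (0.0681/1)(1.549) = +1.1045 V.
Then ΔG = −nFE = −1 × 96500 × +1.1045 J/mol = −107 kJ/mol.

−107 kJ/mol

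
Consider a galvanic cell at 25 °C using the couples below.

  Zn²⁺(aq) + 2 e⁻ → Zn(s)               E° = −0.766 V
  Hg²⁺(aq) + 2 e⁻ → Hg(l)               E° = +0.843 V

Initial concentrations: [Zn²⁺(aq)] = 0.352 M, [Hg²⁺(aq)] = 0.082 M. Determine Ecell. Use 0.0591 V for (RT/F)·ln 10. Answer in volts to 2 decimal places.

+1.59 V

Hg²⁺/Hg is reduced (cathode, E° = +0.843 V) and Zn²⁺/Zn is oxidized (anode).
E°cell = E°cat − E°an = +0.843 − (−0.766) = +1.609 V; n = 2.
For the overall reaction Hg²⁺(aq) + Zn(s) → Hg(l) + Zn²⁺(aq), Q = [Zn²⁺(aq)] / [Hg²⁺(aq)] = 4.29, giving log Q = 0.633.
E = E° − (0.0591/n)·log Q = +1.609 − (0.0591/2)(0.633) = +1.59 V.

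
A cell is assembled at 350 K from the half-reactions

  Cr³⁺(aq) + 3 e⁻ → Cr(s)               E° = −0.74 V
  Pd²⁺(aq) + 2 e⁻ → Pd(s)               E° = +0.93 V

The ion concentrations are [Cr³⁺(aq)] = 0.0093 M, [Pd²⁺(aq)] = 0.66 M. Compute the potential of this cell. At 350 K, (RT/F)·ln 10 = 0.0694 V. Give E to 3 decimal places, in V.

+1.711 V

The Pd²⁺/Pd couple has the more positive E°, so it is the cathode; Cr³⁺/Cr is the anode.
E°cell = E°cat − E°an = +0.93 − (−0.74) = +1.67 V; n = 6.
The balanced reaction is 3 Pd²⁺(aq) + 2 Cr(s) → 3 Pd(s) + 2 Cr³⁺(aq), so Q = [Cr³⁺(aq)]^2 / [Pd²⁺(aq)]^3 = 0.000301 and log Q = −3.522.
E = E° − (0.0694/n)·log Q = +1.67 − (0.0694/6)(−3.522) = +1.711 V.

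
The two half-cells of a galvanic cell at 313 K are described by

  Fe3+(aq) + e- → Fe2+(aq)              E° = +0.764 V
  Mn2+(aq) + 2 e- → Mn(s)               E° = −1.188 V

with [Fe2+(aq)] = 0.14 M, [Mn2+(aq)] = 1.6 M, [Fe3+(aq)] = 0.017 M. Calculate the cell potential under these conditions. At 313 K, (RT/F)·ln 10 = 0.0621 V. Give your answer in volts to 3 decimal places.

+1.889 V

Since E°(Fe³⁺/Fe²⁺) > E°(Mn²⁺/Mn), Fe³⁺/Fe²⁺ serves as the cathode.
E°cell = E°cat − E°an = +0.764 − (−1.188) = +1.952 V; n = 2.
Balancing gives 2 Fe3+(aq) + Mn(s) → 2 Fe2+(aq) + Mn2+(aq); hence Q = ([Fe2+(aq)]^2·[Mn2+(aq)]) / [Fe3+(aq)]^2 = 109 (log Q = 2.035).
By the Nernst equation, E = +1.952 − (0.0621/2)·(2.035) = +1.889 V.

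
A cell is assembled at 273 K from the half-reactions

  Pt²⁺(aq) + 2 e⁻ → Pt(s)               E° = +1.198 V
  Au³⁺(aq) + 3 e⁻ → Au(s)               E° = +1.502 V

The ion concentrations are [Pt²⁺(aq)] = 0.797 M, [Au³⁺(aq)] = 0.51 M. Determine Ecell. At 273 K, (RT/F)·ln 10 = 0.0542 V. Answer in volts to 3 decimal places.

Au³⁺/Au is reduced (cathode, E° = +1.502 V) and Pt²⁺/Pt is oxidized (anode).
The standard potential is +1.502 − (+1.198) = +0.304 V and the balanced reaction transfers n = 6 electrons.
Balancing gives 2 Au³⁺(aq) + 3 Pt(s) → 2 Au(s) + 3 Pt²⁺(aq); hence Q = [Pt²⁺(aq)]^3 / [Au³⁺(aq)]^2 = 1.95 (log Q = 0.289).
By the Nernst equation, E = +0.304 − (0.0542/6)·(0.289) = +0.301 V.

+0.301 V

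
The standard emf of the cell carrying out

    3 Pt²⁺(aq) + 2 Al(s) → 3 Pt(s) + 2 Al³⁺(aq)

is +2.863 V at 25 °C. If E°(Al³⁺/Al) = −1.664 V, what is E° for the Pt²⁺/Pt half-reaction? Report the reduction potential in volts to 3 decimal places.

In the reaction as written the Pt²⁺/Pt couple is reduced (cathode) and Al³⁺/Al is oxidized (anode), so E°cell = E°(Pt²⁺/Pt) − E°(Al³⁺/Al).
E°(Pt²⁺/Pt) = E°cell + E°(anode) = +2.863 + (−1.664) = +1.199 V.

+1.199 V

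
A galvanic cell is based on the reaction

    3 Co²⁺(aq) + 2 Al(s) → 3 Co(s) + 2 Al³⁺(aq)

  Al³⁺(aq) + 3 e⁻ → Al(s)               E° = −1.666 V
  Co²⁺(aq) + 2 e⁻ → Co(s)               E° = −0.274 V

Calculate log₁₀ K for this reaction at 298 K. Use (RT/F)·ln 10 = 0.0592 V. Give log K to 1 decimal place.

The Co²⁺/Co couple is reduced (cathode); E°cell = −0.274 − (−1.666) = +1.392 V with n = 6.
At equilibrium E = 0, so log K = nE°cell / 0.0592 = (6)(+1.392) / 0.0592 = 141.1.

log K = 141.1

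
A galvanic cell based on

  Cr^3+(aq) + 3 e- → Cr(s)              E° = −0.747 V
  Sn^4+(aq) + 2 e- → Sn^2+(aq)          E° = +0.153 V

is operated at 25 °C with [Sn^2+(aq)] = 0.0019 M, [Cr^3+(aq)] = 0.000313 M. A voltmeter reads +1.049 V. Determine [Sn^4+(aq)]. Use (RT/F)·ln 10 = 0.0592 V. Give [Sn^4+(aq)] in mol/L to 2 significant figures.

The Sn⁴⁺/Sn²⁺ couple has the larger reduction potential, so it is the cathode: E°cell = +0.153 − (−0.747) = +0.900 V and n = 6.
Rearranging E = E° − (0.0592/n)·log Q gives log Q = 6(+0.900 − (+1.049))/0.0592 = −15.101.
Balancing electrons gives 3 Sn^4+(aq) + 2 Cr(s) → 3 Sn^2+(aq) + 2 Cr^3+(aq); thus Q = ([Sn^2+(aq)]^3·[Cr^3+(aq)]^2) / [Sn^4+(aq)]^3.
Substituting the known concentrations and solving, log [Sn^4+(aq)] = −0.024 and [Sn^4+(aq)] = 0.95 M.

0.95 M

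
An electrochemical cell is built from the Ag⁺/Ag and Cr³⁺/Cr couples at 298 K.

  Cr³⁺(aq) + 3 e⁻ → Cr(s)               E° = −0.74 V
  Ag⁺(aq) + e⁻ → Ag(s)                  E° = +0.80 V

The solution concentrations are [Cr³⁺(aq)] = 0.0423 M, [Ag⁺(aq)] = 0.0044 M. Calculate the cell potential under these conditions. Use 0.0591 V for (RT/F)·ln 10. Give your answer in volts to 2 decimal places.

+1.43 V

Ag⁺/Ag is reduced (cathode, E° = +0.80 V) and Cr³⁺/Cr is oxidized (anode).
The standard potential is +0.80 − (−0.74) = +1.54 V and the balanced reaction transfers n = 3 electrons.
Balancing gives 3 Ag⁺(aq) + Cr(s) → 3 Ag(s) + Cr³⁺(aq); hence Q = [Cr³⁺(aq)] / [Ag⁺(aq)]^3 = 4.97×10^5 (log Q = 5.696).
By the Nernst equation, E = +1.54 − (0.0591/3)·(5.696) = +1.43 V.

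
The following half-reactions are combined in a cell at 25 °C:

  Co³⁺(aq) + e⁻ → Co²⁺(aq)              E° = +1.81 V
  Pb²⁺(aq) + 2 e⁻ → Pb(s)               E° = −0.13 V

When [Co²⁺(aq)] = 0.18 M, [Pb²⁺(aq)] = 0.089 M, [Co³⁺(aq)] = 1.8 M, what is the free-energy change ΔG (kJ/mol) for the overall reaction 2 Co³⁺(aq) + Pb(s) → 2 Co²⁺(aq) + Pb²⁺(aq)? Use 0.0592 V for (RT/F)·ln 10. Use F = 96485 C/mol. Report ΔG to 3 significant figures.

With Co³⁺/Co²⁺ reduced at the cathode, E°cell = +1.81 − (−0.13) = +1.94 V and n = 2.
Q = ([Co²⁺(aq)]^2·[Pb²⁺(aq)]) / [Co³⁺(aq)]^2 = 0.00089, so log Q = −3.051 and E = +1.94 − (0.0592/2)(−3.051) = +2.0303 V.
ΔG = −nFE = −(2)(96485)(+2.0303) J/mol = −392 kJ/mol.

−392 kJ/mol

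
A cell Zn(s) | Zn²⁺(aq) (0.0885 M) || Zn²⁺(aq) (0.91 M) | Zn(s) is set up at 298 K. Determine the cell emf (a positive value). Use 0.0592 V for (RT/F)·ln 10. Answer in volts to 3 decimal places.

For a concentration cell E°cell = 0, since both electrodes use the same couple.
The compartment with the higher Zn²⁺(aq) concentration (0.91 M) acts as the cathode; ions are reduced there and produced at the dilute (0.0885 M) anode.
With n = 2, Ecell = −(0.0592/2)·log([dilute]/[conc]) = −(0.0592/2)·log(0.0885/0.91) = +0.030 V.

0.030 V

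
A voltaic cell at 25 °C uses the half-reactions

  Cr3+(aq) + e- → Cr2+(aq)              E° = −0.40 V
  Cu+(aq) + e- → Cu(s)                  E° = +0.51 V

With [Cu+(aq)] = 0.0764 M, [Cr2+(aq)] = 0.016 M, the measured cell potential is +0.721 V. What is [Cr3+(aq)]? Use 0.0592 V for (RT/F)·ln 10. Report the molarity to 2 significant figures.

1.9 M

With Cu⁺/Cu at the cathode and Cr³⁺/Cr²⁺ at the anode, E°cell = +0.51 − (−0.40) = +0.91 V (n = 1).
From the Nernst equation, log Q = n(E° − E)/0.0592 = 1·(+0.91 − (+0.721))/0.0592 = 3.193.
The balanced reaction is Cu+(aq) + Cr2+(aq) → Cu(s) + Cr3+(aq), so Q = [Cr3+(aq)] / ([Cu+(aq)]·[Cr2+(aq)]).
Solving for the unknown gives log [Cr3+(aq)] = 0.280, so [Cr3+(aq)] ≈ 1.9 M.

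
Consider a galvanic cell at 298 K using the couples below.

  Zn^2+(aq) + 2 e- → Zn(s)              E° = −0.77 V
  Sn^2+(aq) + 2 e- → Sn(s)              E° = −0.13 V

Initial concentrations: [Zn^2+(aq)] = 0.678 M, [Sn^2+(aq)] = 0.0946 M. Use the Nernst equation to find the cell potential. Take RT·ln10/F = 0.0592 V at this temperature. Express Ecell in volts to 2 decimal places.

Since E°(Sn²⁺/Sn) > E°(Zn²⁺/Zn), Sn²⁺/Sn serves as the cathode.
E°cell = −0.13 − (−0.77) = +0.64 V, with n = 2 electrons transferred.
Balancing gives Sn^2+(aq) + Zn(s) → Sn(s) + Zn^2+(aq); hence Q = [Zn^2+(aq)] / [Sn^2+(aq)] = 7.17 (log Q = 0.855).
E = E° − (0.0592/n)·log Q = +0.64 − (0.0592/2)(0.855) = +0.61 V.

+0.61 V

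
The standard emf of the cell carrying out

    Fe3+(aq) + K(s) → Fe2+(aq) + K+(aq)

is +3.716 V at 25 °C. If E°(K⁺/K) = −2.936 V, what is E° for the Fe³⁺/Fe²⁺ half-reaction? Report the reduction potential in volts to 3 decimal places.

In the reaction as written the Fe³⁺/Fe²⁺ couple is reduced (cathode) and K⁺/K is oxidized (anode), so E°cell = E°(Fe³⁺/Fe²⁺) − E°(K⁺/K).
E°(Fe³⁺/Fe²⁺) = E°cell + E°(anode) = +3.716 + (−2.936) = +0.780 V.

+0.780 V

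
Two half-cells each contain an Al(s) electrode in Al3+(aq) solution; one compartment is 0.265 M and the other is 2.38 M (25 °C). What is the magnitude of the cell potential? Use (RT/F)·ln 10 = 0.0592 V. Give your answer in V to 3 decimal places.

0.019 V

For a concentration cell E°cell = 0, since both electrodes use the same couple.
The compartment with the higher Al3+(aq) concentration (2.38 M) acts as the cathode; ions are reduced there and produced at the dilute (0.265 M) anode.
With n = 3, Ecell = −(0.0592/3)·log([dilute]/[conc]) = −(0.0592/3)·log(0.265/2.38) = +0.019 V.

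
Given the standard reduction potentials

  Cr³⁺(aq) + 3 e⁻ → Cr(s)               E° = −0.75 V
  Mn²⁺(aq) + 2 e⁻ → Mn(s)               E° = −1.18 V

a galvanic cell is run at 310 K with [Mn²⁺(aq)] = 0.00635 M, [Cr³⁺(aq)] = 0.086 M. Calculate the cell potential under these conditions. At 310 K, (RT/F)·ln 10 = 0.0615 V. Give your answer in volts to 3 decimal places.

+0.476 V

Cr³⁺/Cr is reduced (cathode, E° = −0.75 V) and Mn²⁺/Mn is oxidized (anode).
The standard potential is −0.75 − (−1.18) = +0.43 V and the balanced reaction transfers n = 6 electrons.
For the overall reaction 2 Cr³⁺(aq) + 3 Mn(s) → 2 Cr(s) + 3 Mn²⁺(aq), Q = [Mn²⁺(aq)]^3 / [Cr³⁺(aq)]^2 = 3.46×10^−5, giving log Q = −4.461.
By the Nernst equation, E = +0.43 − (0.0615/6)·(−4.461) = +0.476 V.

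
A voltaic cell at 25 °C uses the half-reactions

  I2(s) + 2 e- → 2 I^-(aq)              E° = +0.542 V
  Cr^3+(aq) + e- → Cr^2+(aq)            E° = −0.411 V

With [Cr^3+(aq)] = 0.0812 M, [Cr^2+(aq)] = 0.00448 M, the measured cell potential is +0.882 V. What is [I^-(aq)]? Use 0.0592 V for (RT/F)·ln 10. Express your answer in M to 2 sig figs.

0.87 M

With I₂/I⁻ at the cathode and Cr³⁺/Cr²⁺ at the anode, E°cell = +0.542 − (−0.411) = +0.953 V (n = 2).
From the Nernst equation, log Q = n(E° − E)/0.0592 = 2·(+0.953 − (+0.882))/0.0592 = 2.399.
The balanced reaction is I2(s) + 2 Cr^2+(aq) → 2 I^-(aq) + 2 Cr^3+(aq), so Q = ([I^-(aq)]^2·[Cr^3+(aq)]^2) / [Cr^2+(aq)]^2.
Solving for the unknown gives log [I^-(aq)] = −0.059, so [I^-(aq)] ≈ 0.87 M.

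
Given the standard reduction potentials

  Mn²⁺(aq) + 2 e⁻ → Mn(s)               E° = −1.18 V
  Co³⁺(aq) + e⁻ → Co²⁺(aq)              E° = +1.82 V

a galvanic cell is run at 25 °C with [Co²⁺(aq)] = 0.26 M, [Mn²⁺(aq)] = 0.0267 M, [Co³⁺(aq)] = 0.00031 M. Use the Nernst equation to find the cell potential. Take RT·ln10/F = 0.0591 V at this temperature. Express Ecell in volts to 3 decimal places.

+2.874 V

Co³⁺/Co²⁺ is reduced (cathode, E° = +1.82 V) and Mn²⁺/Mn is oxidized (anode).
E°cell = E°cat − E°an = +1.82 − (−1.18) = +3.00 V; n = 2.
For the overall reaction 2 Co³⁺(aq) + Mn(s) → 2 Co²⁺(aq) + Mn²⁺(aq), Q = ([Co²⁺(aq)]^2·[Mn²⁺(aq)]) / [Co³⁺(aq)]^2 = 1.88×10^4, giving log Q = 4.274.
By the Nernst equation, E = +3.00 − (0.0591/2)·(4.274) = +2.874 V.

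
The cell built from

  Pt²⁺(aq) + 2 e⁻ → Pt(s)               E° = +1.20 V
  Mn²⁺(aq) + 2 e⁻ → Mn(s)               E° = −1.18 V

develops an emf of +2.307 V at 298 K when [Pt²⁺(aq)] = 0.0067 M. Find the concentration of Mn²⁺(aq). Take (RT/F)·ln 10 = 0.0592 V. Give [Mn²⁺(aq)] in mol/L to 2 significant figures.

With Pt²⁺/Pt at the cathode and Mn²⁺/Mn at the anode, E°cell = +1.20 − (−1.18) = +2.38 V (n = 2).
From the Nernst equation, log Q = n(E° − E)/0.0592 = 2·(+2.38 − (+2.307))/0.0592 = 2.466.
Balancing electrons gives Pt²⁺(aq) + Mn(s) → Pt(s) + Mn²⁺(aq); thus Q = [Mn²⁺(aq)] / [Pt²⁺(aq)].
Solving for the unknown gives log [Mn²⁺(aq)] = 0.292, so [Mn²⁺(aq)] ≈ 2.0 M.

2.0 M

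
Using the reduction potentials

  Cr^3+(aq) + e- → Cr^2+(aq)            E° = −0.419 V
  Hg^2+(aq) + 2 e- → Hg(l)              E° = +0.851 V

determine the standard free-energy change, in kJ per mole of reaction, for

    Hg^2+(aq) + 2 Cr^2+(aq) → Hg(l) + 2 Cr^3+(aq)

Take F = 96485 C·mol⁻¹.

In the reaction as written Hg^2+(aq) is reduced, so the Hg²⁺/Hg couple is the cathode and Cr³⁺/Cr²⁺ is the anode.
E°cell = +0.851 − (−0.419) = +1.270 V; balancing electrons gives n = 2.
ΔG° = −nFE°cell = −(2)(96485)(+1.270) J/mol = −245 kJ/mol.

−245 kJ/mol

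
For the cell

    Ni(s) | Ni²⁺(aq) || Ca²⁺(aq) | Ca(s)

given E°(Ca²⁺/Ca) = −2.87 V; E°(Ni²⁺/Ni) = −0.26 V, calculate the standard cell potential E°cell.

By convention the left-hand electrode in cell notation is the anode (oxidation) and the right-hand electrode is the cathode (reduction).
E°cell = E°(right) − E°(left) = −2.87 − (−0.26) = −2.61 V.
The negative sign shows that, as written, the cell would require an external voltage to drive the reaction.

−2.61 V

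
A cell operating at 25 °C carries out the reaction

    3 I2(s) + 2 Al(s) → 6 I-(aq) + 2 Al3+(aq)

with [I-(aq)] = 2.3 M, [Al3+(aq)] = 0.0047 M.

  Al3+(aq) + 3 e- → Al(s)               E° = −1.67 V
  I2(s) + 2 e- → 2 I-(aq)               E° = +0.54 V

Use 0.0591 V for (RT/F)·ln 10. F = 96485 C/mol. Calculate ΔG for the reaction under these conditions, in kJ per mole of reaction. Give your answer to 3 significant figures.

With I₂/I⁻ reduced at the cathode, E°cell = +0.54 − (−1.67) = +2.21 V and n = 6.
Here Q = [I-(aq)]^6·[Al3+(aq)]^2 = 0.00327 (log Q = −2.485), giving E = +2.21 − (0.0591/6)·(−2.485) = +2.2345 V.
ΔG = −nFE = −(6)(96485)(+2.2345) J/mol = −1290 kJ/mol.

−1290 kJ/mol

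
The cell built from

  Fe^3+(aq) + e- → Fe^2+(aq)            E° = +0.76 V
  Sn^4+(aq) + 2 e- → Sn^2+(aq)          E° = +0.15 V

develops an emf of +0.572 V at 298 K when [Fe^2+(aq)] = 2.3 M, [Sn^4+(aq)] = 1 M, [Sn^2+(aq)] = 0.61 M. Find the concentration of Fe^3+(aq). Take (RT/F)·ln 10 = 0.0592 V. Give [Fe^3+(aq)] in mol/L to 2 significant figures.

0.67 M

Fe³⁺/Fe²⁺ is the cathode (higher E°); E°cell = +0.76 − (+0.15) = +0.61 V with n = 2.
Rearranging E = E° − (0.0592/n)·log Q gives log Q = 2(+0.61 − (+0.572))/0.0592 = 1.284.
For 2 Fe^3+(aq) + Sn^2+(aq) → 2 Fe^2+(aq) + Sn^4+(aq), the reaction quotient is Q = ([Fe^2+(aq)]^2·[Sn^4+(aq)]) / ([Fe^3+(aq)]^2·[Sn^2+(aq)]).
Substituting the known concentrations and solving, log [Fe^3+(aq)] = −0.173 and [Fe^3+(aq)] = 0.67 M.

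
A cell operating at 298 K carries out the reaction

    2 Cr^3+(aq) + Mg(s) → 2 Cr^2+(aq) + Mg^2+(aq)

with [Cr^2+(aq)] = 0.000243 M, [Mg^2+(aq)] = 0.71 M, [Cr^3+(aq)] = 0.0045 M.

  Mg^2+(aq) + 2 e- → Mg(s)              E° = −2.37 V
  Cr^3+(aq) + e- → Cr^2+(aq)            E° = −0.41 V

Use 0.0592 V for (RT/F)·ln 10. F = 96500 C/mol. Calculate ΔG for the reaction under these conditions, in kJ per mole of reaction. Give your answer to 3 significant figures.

With Cr³⁺/Cr²⁺ reduced at the cathode, E°cell = −0.41 − (−2.37) = +1.96 V and n = 2.
The reaction quotient is ([Cr^2+(aq)]^2·[Mg^2+(aq)]) / [Cr^3+(aq)]^2 = 0.00207; by Nernst, E = +1.96 − (0.0592/2)(−2.684) = +2.0394 V.
Then ΔG = −nFE = −2 × 96500 × +2.0394 J/mol = −394 kJ/mol.

−394 kJ/mol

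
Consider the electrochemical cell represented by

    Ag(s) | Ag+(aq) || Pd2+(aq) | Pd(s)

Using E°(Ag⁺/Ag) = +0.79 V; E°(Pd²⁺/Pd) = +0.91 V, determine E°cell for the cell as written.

By convention the left-hand electrode in cell notation is the anode (oxidation) and the right-hand electrode is the cathode (reduction).
E°cell = E°(right) − E°(left) = +0.91 − (+0.79) = +0.12 V.

+0.12 V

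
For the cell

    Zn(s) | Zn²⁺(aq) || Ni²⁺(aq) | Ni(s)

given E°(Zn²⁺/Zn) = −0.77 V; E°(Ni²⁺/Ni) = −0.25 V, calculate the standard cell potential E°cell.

By convention the left-hand electrode in cell notation is the anode (oxidation) and the right-hand electrode is the cathode (reduction).
E°cell = E°(right) − E°(left) = −0.25 − (−0.77) = +0.52 V.

+0.52 V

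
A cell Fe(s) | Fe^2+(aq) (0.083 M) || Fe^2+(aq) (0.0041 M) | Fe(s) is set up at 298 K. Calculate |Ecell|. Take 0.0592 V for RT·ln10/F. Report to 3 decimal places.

For a concentration cell E°cell = 0, since both electrodes use the same couple.
The compartment with the higher Fe^2+(aq) concentration (0.083 M) acts as the cathode; ions are reduced there and produced at the dilute (0.0041 M) anode.
With n = 2, Ecell = −(0.0592/2)·log([dilute]/[conc]) = −(0.0592/2)·log(0.0041/0.083) = +0.039 V.

0.039 V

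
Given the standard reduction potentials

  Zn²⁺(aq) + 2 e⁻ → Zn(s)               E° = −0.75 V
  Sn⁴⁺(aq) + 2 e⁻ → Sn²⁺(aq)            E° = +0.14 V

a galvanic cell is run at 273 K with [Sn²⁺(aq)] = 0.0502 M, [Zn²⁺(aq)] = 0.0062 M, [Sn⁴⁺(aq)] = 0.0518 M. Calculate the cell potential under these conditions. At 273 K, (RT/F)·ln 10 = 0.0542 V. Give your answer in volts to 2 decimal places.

+0.95 V

Since E°(Sn⁴⁺/Sn²⁺) > E°(Zn²⁺/Zn), Sn⁴⁺/Sn²⁺ serves as the cathode.
E°cell = +0.14 − (−0.75) = +0.89 V, with n = 2 electrons transferred.
For the overall reaction Sn⁴⁺(aq) + Zn(s) → Sn²⁺(aq) + Zn²⁺(aq), Q = ([Sn²⁺(aq)]·[Zn²⁺(aq)]) / [Sn⁴⁺(aq)] = 0.00601, giving log Q = −2.221.
E = E° − (0.0542/n)·log Q = +0.89 − (0.0542/2)(−2.221) = +0.95 V.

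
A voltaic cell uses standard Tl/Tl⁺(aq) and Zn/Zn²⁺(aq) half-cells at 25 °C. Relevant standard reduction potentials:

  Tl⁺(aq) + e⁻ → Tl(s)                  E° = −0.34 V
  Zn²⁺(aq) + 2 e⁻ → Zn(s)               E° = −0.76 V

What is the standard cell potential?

+0.42 V

The Tl⁺/Tl couple has the higher E°, so Tl ion is reduced (cathode) and Zn is oxidized (anode).
E°cell = E°(cathode) − E°(anode) = −0.34 − (−0.76) = +0.42 V.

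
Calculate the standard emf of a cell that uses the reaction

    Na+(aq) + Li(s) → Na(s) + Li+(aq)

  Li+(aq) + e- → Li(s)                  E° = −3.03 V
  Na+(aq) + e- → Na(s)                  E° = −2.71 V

Na+(aq) gains electrons, so the Na⁺/Na couple is the cathode; the Li⁺/Li couple is the anode.
E°cell = E°(cathode) − E°(anode) = −2.71 − (−3.03) = +0.32 V.

+0.32 V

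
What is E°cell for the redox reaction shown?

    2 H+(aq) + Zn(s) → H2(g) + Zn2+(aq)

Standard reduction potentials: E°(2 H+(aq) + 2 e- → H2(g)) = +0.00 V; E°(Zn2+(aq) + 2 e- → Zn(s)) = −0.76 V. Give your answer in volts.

H+(aq) gains electrons, so the 2H⁺/H₂ couple is the cathode; the Zn²⁺/Zn couple is the anode.
E°cell = E°(cathode) − E°(anode) = +0.00 − (−0.76) = +0.76 V.

+0.76 V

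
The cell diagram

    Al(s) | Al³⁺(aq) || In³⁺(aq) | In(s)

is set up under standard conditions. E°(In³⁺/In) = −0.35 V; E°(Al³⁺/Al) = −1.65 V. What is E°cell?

+1.30 V

By convention the left-hand electrode in cell notation is the anode (oxidation) and the right-hand electrode is the cathode (reduction).
E°cell = E°(right) − E°(left) = −0.35 − (−1.65) = +1.30 V.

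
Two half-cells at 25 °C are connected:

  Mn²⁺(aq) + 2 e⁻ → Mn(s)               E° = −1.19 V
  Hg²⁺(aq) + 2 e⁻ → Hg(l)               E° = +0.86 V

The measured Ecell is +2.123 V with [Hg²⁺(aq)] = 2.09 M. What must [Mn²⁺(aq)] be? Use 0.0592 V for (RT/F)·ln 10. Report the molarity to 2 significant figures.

0.0071 M

Hg²⁺/Hg is the cathode (higher E°); E°cell = +0.86 − (−1.19) = +2.05 V with n = 2.
Rearranging E = E° − (0.0592/n)·log Q gives log Q = 2(+2.05 − (+2.123))/0.0592 = −2.466.
For Hg²⁺(aq) + Mn(s) → Hg(l) + Mn²⁺(aq), the reaction quotient is Q = [Mn²⁺(aq)] / [Hg²⁺(aq)].
Substituting the known concentrations and solving, log [Mn²⁺(aq)] = −2.146 and [Mn²⁺(aq)] = 0.0071 M.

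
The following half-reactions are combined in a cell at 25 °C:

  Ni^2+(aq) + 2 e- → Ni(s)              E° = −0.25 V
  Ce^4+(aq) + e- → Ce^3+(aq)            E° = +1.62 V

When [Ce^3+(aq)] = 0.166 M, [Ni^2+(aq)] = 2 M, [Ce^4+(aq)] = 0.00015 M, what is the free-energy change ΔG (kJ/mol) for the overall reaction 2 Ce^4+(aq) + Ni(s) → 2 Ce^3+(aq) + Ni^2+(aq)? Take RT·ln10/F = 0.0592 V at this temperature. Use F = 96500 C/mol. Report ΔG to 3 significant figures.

E°cell = +1.62 − (−0.25) = +1.87 V; the balanced reaction transfers n = 2 electrons.
The reaction quotient is ([Ce^3+(aq)]^2·[Ni^2+(aq)]) / [Ce^4+(aq)]^2 = 2.45×10^6; by Nernst, E = +1.87 − (0.0592/2)(6.389) = +1.6809 V.
Then ΔG = −nFE = −2 × 96500 × +1.6809 J/mol = −324 kJ/mol.

−324 kJ/mol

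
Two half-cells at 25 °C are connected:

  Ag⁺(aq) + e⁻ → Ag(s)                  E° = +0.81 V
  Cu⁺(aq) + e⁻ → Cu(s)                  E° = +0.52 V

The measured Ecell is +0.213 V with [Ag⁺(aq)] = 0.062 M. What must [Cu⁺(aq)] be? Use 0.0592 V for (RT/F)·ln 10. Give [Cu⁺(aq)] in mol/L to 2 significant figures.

1.2 M

With Ag⁺/Ag at the cathode and Cu⁺/Cu at the anode, E°cell = +0.81 − (+0.52) = +0.29 V (n = 1).
Since E = E° − (0.0592/n)·log Q, log Q = n(E° − E)/0.0592 = 1.301.
Balancing electrons gives Ag⁺(aq) + Cu(s) → Ag(s) + Cu⁺(aq); thus Q = [Cu⁺(aq)] / [Ag⁺(aq)].
Isolating [Cu⁺(aq)] in Q = 10^{1.301} yields log [Cu⁺(aq)] = 0.093, i.e. 1.2 M.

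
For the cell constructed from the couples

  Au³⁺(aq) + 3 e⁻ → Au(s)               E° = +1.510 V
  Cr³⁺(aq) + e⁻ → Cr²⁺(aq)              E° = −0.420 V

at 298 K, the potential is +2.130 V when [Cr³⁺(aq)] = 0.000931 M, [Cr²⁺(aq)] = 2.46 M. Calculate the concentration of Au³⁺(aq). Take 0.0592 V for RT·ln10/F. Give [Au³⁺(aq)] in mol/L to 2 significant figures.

0.74 M

The Au³⁺/Au couple has the larger reduction potential, so it is the cathode: E°cell = +1.510 − (−0.420) = +1.930 V and n = 3.
Rearranging E = E° − (0.0592/n)·log Q gives log Q = 3(+1.930 − (+2.130))/0.0592 = −10.135.
For Au³⁺(aq) + 3 Cr²⁺(aq) → Au(s) + 3 Cr³⁺(aq), the reaction quotient is Q = [Cr³⁺(aq)]^3 / ([Au³⁺(aq)]·[Cr²⁺(aq)]^3).
Isolating [Au³⁺(aq)] in Q = 10^{−10.135} yields log [Au³⁺(aq)] = −0.131, i.e. 0.74 M.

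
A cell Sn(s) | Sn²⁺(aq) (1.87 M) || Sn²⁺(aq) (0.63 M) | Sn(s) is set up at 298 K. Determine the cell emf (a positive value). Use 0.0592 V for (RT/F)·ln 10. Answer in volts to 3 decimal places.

For a concentration cell E°cell = 0, since both electrodes use the same couple.
The compartment with the higher Sn²⁺(aq) concentration (1.87 M) acts as the cathode; ions are reduced there and produced at the dilute (0.63 M) anode.
With n = 2, Ecell = −(0.0592/2)·log([dilute]/[conc]) = −(0.0592/2)·log(0.63/1.87) = +0.014 V.

0.014 V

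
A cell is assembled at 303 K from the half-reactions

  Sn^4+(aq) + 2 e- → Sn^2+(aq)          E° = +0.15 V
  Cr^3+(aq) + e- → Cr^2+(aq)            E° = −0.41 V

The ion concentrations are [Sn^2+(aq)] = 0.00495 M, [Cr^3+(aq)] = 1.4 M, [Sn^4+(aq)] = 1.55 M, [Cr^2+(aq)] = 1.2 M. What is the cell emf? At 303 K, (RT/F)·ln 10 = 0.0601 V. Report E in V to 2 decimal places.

+0.63 V

Sn⁴⁺/Sn²⁺ is reduced (cathode, E° = +0.15 V) and Cr³⁺/Cr²⁺ is oxidized (anode).
E°cell = E°cat − E°an = +0.15 − (−0.41) = +0.56 V; n = 2.
Balancing gives Sn^4+(aq) + 2 Cr^2+(aq) → Sn^2+(aq) + 2 Cr^3+(aq); hence Q = ([Sn^2+(aq)]·[Cr^3+(aq)]^2) / ([Sn^4+(aq)]·[Cr^2+(aq)]^2) = 0.00435 (log Q = −2.362).
E = E° − (0.0601/n)·log Q = +0.56 − (0.0601/2)(−2.362) = +0.63 V.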